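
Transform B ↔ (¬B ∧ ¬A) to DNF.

B ↔ (¬B ∧ ¬A)
= (B → (¬B ∧ ¬A)) ∧ ((¬B ∧ ¬A) → B)   [eliminate ↔]
= (¬B ∨ (¬B ∧ ¬A)) ∧ ((¬B ∧ ¬A) → B)   [eliminate →]
= (¬B ∨ (¬B ∧ ¬A)) ∧ (¬(¬B ∧ ¬A) ∨ B)   [eliminate →]
= (¬B ∨ (¬B ∧ ¬A)) ∧ (¬¬B ∨ ¬¬A ∨ B)   [De Morgan]
= (¬B ∨ (¬B ∧ ¬A)) ∧ (B ∨ ¬¬A ∨ B)   [double negation]
= (¬B ∨ (¬B ∧ ¬A)) ∧ (B ∨ A ∨ B)   [double negation]
= (¬B ∧ B) ∨ (¬B ∧ A) ∨ (¬B ∧ B) ∨ (¬B ∧ ¬A ∧ B) ∨ (¬B ∧ ¬A ∧ A) ∨ (¬B ∧ ¬A ∧ B)   [distribute ∧ over ∨]
= ¬B ∧ A   [simplify]

¬B ∧ A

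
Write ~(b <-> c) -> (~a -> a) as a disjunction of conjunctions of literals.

(~b & ~c) | (c & b) | a

~(b <-> c) -> (~a -> a)
⇔ ~~(b <-> c) | (~a -> a)   — eliminate ->
⇔ ~~((b -> c) & (c -> b)) | (~a -> a)   — eliminate <->
⇔ ~~((~b | c) & (c -> b)) | (~a -> a)   — eliminate ->
⇔ ~~((~b | c) & (~c | b)) | (~a -> a)   — eliminate ->
⇔ ~~((~b | c) & (~c | b)) | ~~a | a   — eliminate ->
⇔ ((~b | c) & (~c | b)) | ~~a | a   — double negation
⇔ ((~b | c) & (~c | b)) | a | a   — double negation
⇔ (~b & ~c) | (~b & b) | (c & ~c) | (c & b) | a | a   — distribute & over |
⇔ (~b & ~c) | (c & b) | a   — simplify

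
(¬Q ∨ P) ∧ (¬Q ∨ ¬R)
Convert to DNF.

¬Q ∨ (P ∧ ¬R)

(¬Q ∨ P) ∧ (¬Q ∨ ¬R)
≡ (¬Q ∧ ¬Q) ∨ (¬Q ∧ ¬R) ∨ (P ∧ ¬Q) ∨ (P ∧ ¬R)
≡ ¬Q ∨ (P ∧ ¬R)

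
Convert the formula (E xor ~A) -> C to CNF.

(~E | ~A | C) & (A | E | C)

(E xor ~A) -> C
≡ ~(E xor ~A) | C   [eliminate ->]
≡ ~((E | ~A) & ~(E & ~A)) | C   [expand xor]
≡ ~(E | ~A) | ~~(E & ~A) | C   [De Morgan]
≡ (~E & ~~A) | ~~(E & ~A) | C   [De Morgan]
≡ (~E & A) | ~~(E & ~A) | C   [double negation]
≡ (~E & A) | (E & ~A) | C   [double negation]
≡ (~E | E | C) & (~E | ~A | C) & (A | E | C) & (A | ~A | C)   [distribute | over &]
≡ (~E | ~A | C) & (A | E | C)   [simplify]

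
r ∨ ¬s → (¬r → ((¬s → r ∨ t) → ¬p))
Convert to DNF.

r ∨ ¬s → (¬r → ((¬s → r ∨ t) → ¬p))
= ¬(r ∨ ¬s) ∨ (¬r → ((¬s → r ∨ t) → ¬p))   [eliminate →]
= ¬(r ∨ ¬s) ∨ ¬¬r ∨ ((¬s → r ∨ t) → ¬p)   [eliminate →]
= ¬(r ∨ ¬s) ∨ ¬¬r ∨ ¬(¬s → r ∨ t) ∨ ¬p   [eliminate →]
= ¬(r ∨ ¬s) ∨ ¬¬r ∨ ¬(¬¬s ∨ r ∨ t) ∨ ¬p   [eliminate →]
= ¬r ∧ ¬¬s ∨ ¬¬r ∨ ¬(¬¬s ∨ r ∨ t) ∨ ¬p   [De Morgan]
= ¬r ∧ s ∨ ¬¬r ∨ ¬(¬¬s ∨ r ∨ t) ∨ ¬p   [double negation]
= ¬r ∧ s ∨ r ∨ ¬(¬¬s ∨ r ∨ t) ∨ ¬p   [double negation]
= ¬r ∧ s ∨ r ∨ ¬¬¬s ∧ ¬r ∧ ¬t ∨ ¬p   [De Morgan]
= ¬r ∧ s ∨ r ∨ ¬s ∧ ¬r ∧ ¬t ∨ ¬p   [double negation]

¬r ∧ s ∨ r ∨ ¬s ∧ ¬r ∧ ¬t ∨ ¬p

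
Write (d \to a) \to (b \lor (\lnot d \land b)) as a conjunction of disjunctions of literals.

(d \lor b) \land (\lnot a \lor b)

(d \to a) \to (b \lor (\lnot d \land b))
⇔ \lnot (d \to a) \lor b \lor (\lnot d \land b)   [eliminate \to]
⇔ \lnot (\lnot d \lor a) \lor b \lor (\lnot d \land b)   [eliminate \to]
⇔ (\lnot \lnot d \land \lnot a) \lor b \lor (\lnot d \land b)   [De Morgan]
⇔ (d \land \lnot a) \lor b \lor (\lnot d \land b)   [double negation]
⇔ (d \lor b \lor \lnot d) \land (d \lor b \lor b) \land (\lnot a \lor b \lor \lnot d) \land (\lnot a \lor b \lor b)   [distribute \lor over \land]
⇔ (d \lor b) \land (\lnot a \lor b)   [simplify]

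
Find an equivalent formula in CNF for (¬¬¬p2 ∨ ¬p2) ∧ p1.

(¬¬¬p2 ∨ ¬p2) ∧ p1
⇔ (¬p2 ∨ ¬p2) ∧ p1
⇔ ¬p2 ∧ p1

¬p2 ∧ p1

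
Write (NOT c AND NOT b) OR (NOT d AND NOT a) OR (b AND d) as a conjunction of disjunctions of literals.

(NOT c AND NOT b) OR (NOT d AND NOT a) OR (b AND d)
≡ (NOT c OR NOT d OR b) AND (NOT c OR NOT d OR d) AND (NOT c OR NOT a OR b) AND (NOT c OR NOT a OR d) AND (NOT b OR NOT d OR b) AND (NOT b OR NOT d OR d) AND (NOT b OR NOT a OR b) AND (NOT b OR NOT a OR d)   [distribute OR over AND]
≡ (NOT c OR NOT d OR b) AND (NOT c OR NOT a OR b) AND (NOT c OR NOT a OR d) AND (NOT b OR NOT a OR d)   [simplify]

(NOT c OR NOT d OR b) AND (NOT c OR NOT a OR b) AND (NOT c OR NOT a OR d) AND (NOT b OR NOT a OR d)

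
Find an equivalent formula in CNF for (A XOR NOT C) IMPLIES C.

C OR A

(A XOR NOT C) IMPLIES C
≡ NOT (A XOR NOT C) OR C
≡ NOT ((A OR NOT C) AND NOT (A AND NOT C)) OR C
≡ NOT (A OR NOT C) OR NOT NOT (A AND NOT C) OR C
≡ (NOT A AND NOT NOT C) OR NOT NOT (A AND NOT C) OR C
≡ (NOT A AND C) OR NOT NOT (A AND NOT C) OR C
≡ (NOT A AND C) OR (A AND NOT C) OR C
≡ (NOT A OR A OR C) AND (NOT A OR NOT C OR C) AND (C OR A OR C) AND (C OR NOT C OR C)
≡ C OR A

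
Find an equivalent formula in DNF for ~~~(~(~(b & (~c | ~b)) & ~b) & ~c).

~~~(~(~(b & (~c | ~b)) & ~b) & ~c)
⇔ ~(~(~(b & (~c | ~b)) & ~b) & ~c)   [double negation]
⇔ ~~(~(b & (~c | ~b)) & ~b) | ~~c   [De Morgan]
⇔ (~(b & (~c | ~b)) & ~b) | ~~c   [double negation]
⇔ ((~b | ~(~c | ~b)) & ~b) | ~~c   [De Morgan]
⇔ ((~b | (~~c & ~~b)) & ~b) | ~~c   [De Morgan]
⇔ ((~b | (c & ~~b)) & ~b) | ~~c   [double negation]
⇔ ((~b | (c & b)) & ~b) | ~~c   [double negation]
⇔ ((~b | (c & b)) & ~b) | c   [double negation]
⇔ (~b & ~b) | (c & b & ~b) | c   [distribute & over |]
⇔ ~b | c   [simplify]

~b | c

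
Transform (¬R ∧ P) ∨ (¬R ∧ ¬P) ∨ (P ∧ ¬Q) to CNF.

(¬R ∨ P) ∧ (¬R ∨ ¬Q)

(¬R ∧ P) ∨ (¬R ∧ ¬P) ∨ (P ∧ ¬Q)
≡ (¬R ∨ ¬R ∨ P) ∧ (¬R ∨ ¬R ∨ ¬Q) ∧ (¬R ∨ ¬P ∨ P) ∧ (¬R ∨ ¬P ∨ ¬Q) ∧ (P ∨ ¬R ∨ P) ∧ (P ∨ ¬R ∨ ¬Q) ∧ (P ∨ ¬P ∨ P) ∧ (P ∨ ¬P ∨ ¬Q)
≡ (¬R ∨ P) ∧ (¬R ∨ ¬Q)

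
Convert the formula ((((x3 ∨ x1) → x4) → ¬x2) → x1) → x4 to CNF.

((((x3 ∨ x1) → x4) → ¬x2) → x1) → x4
⇔ ¬((((x3 ∨ x1) → x4) → ¬x2) → x1) ∨ x4   (eliminate →)
⇔ ¬(¬(((x3 ∨ x1) → x4) → ¬x2) ∨ x1) ∨ x4   (eliminate →)
⇔ ¬(¬(¬((x3 ∨ x1) → x4) ∨ ¬x2) ∨ x1) ∨ x4   (eliminate →)
⇔ ¬(¬(¬(¬(x3 ∨ x1) ∨ x4) ∨ ¬x2) ∨ x1) ∨ x4   (eliminate →)
⇔ (¬¬(¬(¬(x3 ∨ x1) ∨ x4) ∨ ¬x2) ∧ ¬x1) ∨ x4   (De Morgan)
⇔ ((¬(¬(x3 ∨ x1) ∨ x4) ∨ ¬x2) ∧ ¬x1) ∨ x4   (double negation)
⇔ (((¬¬(x3 ∨ x1) ∧ ¬x4) ∨ ¬x2) ∧ ¬x1) ∨ x4   (De Morgan)
⇔ ((((x3 ∨ x1) ∧ ¬x4) ∨ ¬x2) ∧ ¬x1) ∨ x4   (double negation)
⇔ (x3 ∨ x1 ∨ ¬x2 ∨ x4) ∧ (¬x4 ∨ ¬x2 ∨ x4) ∧ (¬x1 ∨ x4)   (distribute ∨ over ∧)
⇔ (x3 ∨ x1 ∨ ¬x2 ∨ x4) ∧ (¬x1 ∨ x4)   (simplify)

(x3 ∨ x1 ∨ ¬x2 ∨ x4) ∧ (¬x1 ∨ x4)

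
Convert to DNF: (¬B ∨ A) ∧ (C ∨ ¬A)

(¬B ∧ C) ∨ (¬B ∧ ¬A) ∨ (A ∧ C)

(¬B ∨ A) ∧ (C ∨ ¬A)
≡ (¬B ∧ C) ∨ (¬B ∧ ¬A) ∨ (A ∧ C) ∨ (A ∧ ¬A)   [distribute ∧ over ∨]
≡ (¬B ∧ C) ∨ (¬B ∧ ¬A) ∨ (A ∧ C)   [simplify]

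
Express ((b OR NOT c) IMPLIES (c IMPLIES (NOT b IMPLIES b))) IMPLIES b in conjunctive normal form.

(b OR NOT c) AND (c OR b)

((b OR NOT c) IMPLIES (c IMPLIES (NOT b IMPLIES b))) IMPLIES b
≡ NOT ((b OR NOT c) IMPLIES (c IMPLIES (NOT b IMPLIES b))) OR b   [eliminate IMPLIES]
≡ NOT (NOT (b OR NOT c) OR (c IMPLIES (NOT b IMPLIES b))) OR b   [eliminate IMPLIES]
≡ NOT (NOT (b OR NOT c) OR NOT c OR (NOT b IMPLIES b)) OR b   [eliminate IMPLIES]
≡ NOT (NOT (b OR NOT c) OR NOT c OR NOT NOT b OR b) OR b   [eliminate IMPLIES]
≡ (NOT NOT (b OR NOT c) AND NOT NOT c AND NOT NOT NOT b AND NOT b) OR b   [De Morgan]
≡ ((b OR NOT c) AND NOT NOT c AND NOT NOT NOT b AND NOT b) OR b   [double negation]
≡ ((b OR NOT c) AND c AND NOT NOT NOT b AND NOT b) OR b   [double negation]
≡ ((b OR NOT c) AND c AND NOT b AND NOT b) OR b   [double negation]
≡ (b OR NOT c OR b) AND (c OR b) AND (NOT b OR b) AND (NOT b OR b)   [distribute OR over AND]
≡ (b OR NOT c) AND (c OR b)   [simplify]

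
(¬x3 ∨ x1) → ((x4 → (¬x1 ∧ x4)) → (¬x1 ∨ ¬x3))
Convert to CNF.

¬x1 ∨ x4 ∨ ¬x3

(¬x3 ∨ x1) → ((x4 → (¬x1 ∧ x4)) → (¬x1 ∨ ¬x3))
⇔ ¬(¬x3 ∨ x1) ∨ ((x4 → (¬x1 ∧ x4)) → (¬x1 ∨ ¬x3))   [eliminate →]
⇔ ¬(¬x3 ∨ x1) ∨ ¬(x4 → (¬x1 ∧ x4)) ∨ ¬x1 ∨ ¬x3   [eliminate →]
⇔ ¬(¬x3 ∨ x1) ∨ ¬(¬x4 ∨ (¬x1 ∧ x4)) ∨ ¬x1 ∨ ¬x3   [eliminate →]
⇔ (¬¬x3 ∧ ¬x1) ∨ ¬(¬x4 ∨ (¬x1 ∧ x4)) ∨ ¬x1 ∨ ¬x3   [De Morgan]
⇔ (x3 ∧ ¬x1) ∨ ¬(¬x4 ∨ (¬x1 ∧ x4)) ∨ ¬x1 ∨ ¬x3   [double negation]
⇔ (x3 ∧ ¬x1) ∨ (¬¬x4 ∧ ¬(¬x1 ∧ x4)) ∨ ¬x1 ∨ ¬x3   [De Morgan]
⇔ (x3 ∧ ¬x1) ∨ (x4 ∧ ¬(¬x1 ∧ x4)) ∨ ¬x1 ∨ ¬x3   [double negation]
⇔ (x3 ∧ ¬x1) ∨ (x4 ∧ (¬¬x1 ∨ ¬x4)) ∨ ¬x1 ∨ ¬x3   [De Morgan]
⇔ (x3 ∧ ¬x1) ∨ (x4 ∧ (x1 ∨ ¬x4)) ∨ ¬x1 ∨ ¬x3   [double negation]
⇔ (x3 ∨ x4 ∨ ¬x1 ∨ ¬x3) ∧ (x3 ∨ x1 ∨ ¬x4 ∨ ¬x1 ∨ ¬x3) ∧ (¬x1 ∨ x4 ∨ ¬x1 ∨ ¬x3) ∧ (¬x1 ∨ x1 ∨ ¬x4 ∨ ¬x1 ∨ ¬x3)   [distribute ∨ over ∧]
⇔ ¬x1 ∨ x4 ∨ ¬x3   [simplify]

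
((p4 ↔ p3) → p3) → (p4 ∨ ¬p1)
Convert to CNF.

((p4 ↔ p3) → p3) → (p4 ∨ ¬p1)
= ¬((p4 ↔ p3) → p3) ∨ p4 ∨ ¬p1
= ¬(¬(p4 ↔ p3) ∨ p3) ∨ p4 ∨ ¬p1
= ¬(¬((p4 → p3) ∧ (p3 → p4)) ∨ p3) ∨ p4 ∨ ¬p1
= ¬(¬((¬p4 ∨ p3) ∧ (p3 → p4)) ∨ p3) ∨ p4 ∨ ¬p1
= ¬(¬((¬p4 ∨ p3) ∧ (¬p3 ∨ p4)) ∨ p3) ∨ p4 ∨ ¬p1
= (¬¬((¬p4 ∨ p3) ∧ (¬p3 ∨ p4)) ∧ ¬p3) ∨ p4 ∨ ¬p1
= ((¬p4 ∨ p3) ∧ (¬p3 ∨ p4) ∧ ¬p3) ∨ p4 ∨ ¬p1
= (¬p4 ∨ p3 ∨ p4 ∨ ¬p1) ∧ (¬p3 ∨ p4 ∨ p4 ∨ ¬p1) ∧ (¬p3 ∨ p4 ∨ ¬p1)
= ¬p3 ∨ p4 ∨ ¬p1

¬p3 ∨ p4 ∨ ¬p1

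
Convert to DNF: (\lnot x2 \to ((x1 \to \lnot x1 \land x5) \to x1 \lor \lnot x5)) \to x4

(\lnot x2 \to ((x1 \to \lnot x1 \land x5) \to x1 \lor \lnot x5)) \to x4
= \lnot (\lnot x2 \to ((x1 \to \lnot x1 \land x5) \to x1 \lor \lnot x5)) \lor x4   — eliminate \to
= \lnot (\lnot \lnot x2 \lor ((x1 \to \lnot x1 \land x5) \to x1 \lor \lnot x5)) \lor x4   — eliminate \to
= \lnot (\lnot \lnot x2 \lor \lnot (x1 \to \lnot x1 \land x5) \lor x1 \lor \lnot x5) \lor x4   — eliminate \to
= \lnot (\lnot \lnot x2 \lor \lnot (\lnot x1 \lor \lnot x1 \land x5) \lor x1 \lor \lnot x5) \lor x4   — eliminate \to
= \lnot \lnot \lnot x2 \land \lnot \lnot (\lnot x1 \lor \lnot x1 \land x5) \land \lnot x1 \land \lnot \lnot x5 \lor x4   — De Morgan
= \lnot x2 \land \lnot \lnot (\lnot x1 \lor \lnot x1 \land x5) \land \lnot x1 \land \lnot \lnot x5 \lor x4   — double negation
= \lnot x2 \land (\lnot x1 \lor \lnot x1 \land x5) \land \lnot x1 \land \lnot \lnot x5 \lor x4   — double negation
= \lnot x2 \land (\lnot x1 \lor \lnot x1 \land x5) \land \lnot x1 \land x5 \lor x4   — double negation
= \lnot x2 \land \lnot x1 \land \lnot x1 \land x5 \lor \lnot x2 \land \lnot x1 \land x5 \land \lnot x1 \land x5 \lor x4   — distribute \land over \lor
= \lnot x2 \land \lnot x1 \land x5 \lor x4   — simplify

\lnot x2 \land \lnot x1 \land x5 \lor x4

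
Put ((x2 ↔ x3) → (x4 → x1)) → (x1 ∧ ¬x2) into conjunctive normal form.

(¬x2 ∨ x3) ∧ (¬x3 ∨ x2 ∨ x1) ∧ (x4 ∨ x1) ∧ (x4 ∨ ¬x2) ∧ (¬x1 ∨ ¬x2)

((x2 ↔ x3) → (x4 → x1)) → (x1 ∧ ¬x2)
≡ ¬((x2 ↔ x3) → (x4 → x1)) ∨ (x1 ∧ ¬x2)   [eliminate →]
≡ ¬(¬(x2 ↔ x3) ∨ (x4 → x1)) ∨ (x1 ∧ ¬x2)   [eliminate →]
≡ ¬(¬((x2 → x3) ∧ (x3 → x2)) ∨ (x4 → x1)) ∨ (x1 ∧ ¬x2)   [eliminate ↔]
≡ ¬(¬((¬x2 ∨ x3) ∧ (x3 → x2)) ∨ (x4 → x1)) ∨ (x1 ∧ ¬x2)   [eliminate →]
≡ ¬(¬((¬x2 ∨ x3) ∧ (¬x3 ∨ x2)) ∨ (x4 → x1)) ∨ (x1 ∧ ¬x2)   [eliminate →]
≡ ¬(¬((¬x2 ∨ x3) ∧ (¬x3 ∨ x2)) ∨ ¬x4 ∨ x1) ∨ (x1 ∧ ¬x2)   [eliminate →]
≡ (¬¬((¬x2 ∨ x3) ∧ (¬x3 ∨ x2)) ∧ ¬¬x4 ∧ ¬x1) ∨ (x1 ∧ ¬x2)   [De Morgan]
≡ ((¬x2 ∨ x3) ∧ (¬x3 ∨ x2) ∧ ¬¬x4 ∧ ¬x1) ∨ (x1 ∧ ¬x2)   [double negation]
≡ ((¬x2 ∨ x3) ∧ (¬x3 ∨ x2) ∧ x4 ∧ ¬x1) ∨ (x1 ∧ ¬x2)   [double negation]
≡ (¬x2 ∨ x3 ∨ x1) ∧ (¬x2 ∨ x3 ∨ ¬x2) ∧ (¬x3 ∨ x2 ∨ x1) ∧ (¬x3 ∨ x2 ∨ ¬x2) ∧ (x4 ∨ x1) ∧ (x4 ∨ ¬x2) ∧ (¬x1 ∨ x1) ∧ (¬x1 ∨ ¬x2)   [distribute ∨ over ∧]
≡ (¬x2 ∨ x3) ∧ (¬x3 ∨ x2 ∨ x1) ∧ (x4 ∨ x1) ∧ (x4 ∨ ¬x2) ∧ (¬x1 ∨ ¬x2)   [simplify]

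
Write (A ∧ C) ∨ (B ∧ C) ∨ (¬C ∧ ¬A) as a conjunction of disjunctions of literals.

(A ∨ B ∨ ¬C) ∧ (C ∨ ¬A)

(A ∧ C) ∨ (B ∧ C) ∨ (¬C ∧ ¬A)
= (A ∨ B ∨ ¬C) ∧ (A ∨ B ∨ ¬A) ∧ (A ∨ C ∨ ¬C) ∧ (A ∨ C ∨ ¬A) ∧ (C ∨ B ∨ ¬C) ∧ (C ∨ B ∨ ¬A) ∧ (C ∨ C ∨ ¬C) ∧ (C ∨ C ∨ ¬A)   [distribute ∨ over ∧]
= (A ∨ B ∨ ¬C) ∧ (C ∨ ¬A)   [simplify]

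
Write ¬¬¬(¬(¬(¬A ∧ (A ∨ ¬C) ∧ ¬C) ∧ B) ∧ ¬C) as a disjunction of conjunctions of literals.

(A ∧ B) ∨ C

¬¬¬(¬(¬(¬A ∧ (A ∨ ¬C) ∧ ¬C) ∧ B) ∧ ¬C)
⇔ ¬(¬(¬(¬A ∧ (A ∨ ¬C) ∧ ¬C) ∧ B) ∧ ¬C)   [double negation]
⇔ ¬¬(¬(¬A ∧ (A ∨ ¬C) ∧ ¬C) ∧ B) ∨ ¬¬C   [De Morgan]
⇔ (¬(¬A ∧ (A ∨ ¬C) ∧ ¬C) ∧ B) ∨ ¬¬C   [double negation]
⇔ ((¬¬A ∨ ¬(A ∨ ¬C) ∨ ¬¬C) ∧ B) ∨ ¬¬C   [De Morgan]
⇔ ((A ∨ ¬(A ∨ ¬C) ∨ ¬¬C) ∧ B) ∨ ¬¬C   [double negation]
⇔ ((A ∨ (¬A ∧ ¬¬C) ∨ ¬¬C) ∧ B) ∨ ¬¬C   [De Morgan]
⇔ ((A ∨ (¬A ∧ C) ∨ ¬¬C) ∧ B) ∨ ¬¬C   [double negation]
⇔ ((A ∨ (¬A ∧ C) ∨ C) ∧ B) ∨ ¬¬C   [double negation]
⇔ ((A ∨ (¬A ∧ C) ∨ C) ∧ B) ∨ C   [double negation]
⇔ (A ∧ B) ∨ (¬A ∧ C ∧ B) ∨ (C ∧ B) ∨ C   [distribute ∧ over ∨]
⇔ (A ∧ B) ∨ C   [simplify]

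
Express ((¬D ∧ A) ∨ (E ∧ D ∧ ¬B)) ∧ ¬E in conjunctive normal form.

((¬D ∧ A) ∨ (E ∧ D ∧ ¬B)) ∧ ¬E
⇔ (¬D ∨ E) ∧ (¬D ∨ D) ∧ (¬D ∨ ¬B) ∧ (A ∨ E) ∧ (A ∨ D) ∧ (A ∨ ¬B) ∧ ¬E   [distribute ∨ over ∧]
⇔ (¬D ∨ E) ∧ (¬D ∨ ¬B) ∧ (A ∨ E) ∧ (A ∨ D) ∧ (A ∨ ¬B) ∧ ¬E   [simplify]

(¬D ∨ E) ∧ (¬D ∨ ¬B) ∧ (A ∨ E) ∧ (A ∨ D) ∧ (A ∨ ¬B) ∧ ¬E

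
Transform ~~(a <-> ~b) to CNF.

(~a | ~b) & (b | a)

~~(a <-> ~b)
≡ ~~((a -> ~b) & (~b -> a))   — eliminate <->
≡ ~~((~a | ~b) & (~b -> a))   — eliminate ->
≡ ~~((~a | ~b) & (~~b | a))   — eliminate ->
≡ (~a | ~b) & (~~b | a)   — double negation
≡ (~a | ~b) & (b | a)   — double negation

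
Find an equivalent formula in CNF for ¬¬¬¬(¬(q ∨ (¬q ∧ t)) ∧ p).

¬q ∧ (q ∨ ¬t) ∧ p

¬¬¬¬(¬(q ∨ (¬q ∧ t)) ∧ p)
= ¬¬(¬(q ∨ (¬q ∧ t)) ∧ p)   — double negation
= ¬(q ∨ (¬q ∧ t)) ∧ p   — double negation
= ¬q ∧ ¬(¬q ∧ t) ∧ p   — De Morgan
= ¬q ∧ (¬¬q ∨ ¬t) ∧ p   — De Morgan
= ¬q ∧ (q ∨ ¬t) ∧ p   — double negation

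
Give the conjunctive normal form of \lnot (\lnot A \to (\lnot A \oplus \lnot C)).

\lnot (\lnot A \to (\lnot A \oplus \lnot C))
≡ \lnot (\lnot \lnot A \lor (\lnot A \oplus \lnot C))
≡ \lnot (\lnot \lnot A \lor ((\lnot A \lor \lnot C) \land \lnot (\lnot A \land \lnot C)))
≡ \lnot \lnot \lnot A \land \lnot ((\lnot A \lor \lnot C) \land \lnot (\lnot A \land \lnot C))
≡ \lnot A \land \lnot ((\lnot A \lor \lnot C) \land \lnot (\lnot A \land \lnot C))
≡ \lnot A \land (\lnot (\lnot A \lor \lnot C) \lor \lnot \lnot (\lnot A \land \lnot C))
≡ \lnot A \land ((\lnot \lnot A \land \lnot \lnot C) \lor \lnot \lnot (\lnot A \land \lnot C))
≡ \lnot A \land ((A \land \lnot \lnot C) \lor \lnot \lnot (\lnot A \land \lnot C))
≡ \lnot A \land ((A \land C) \lor \lnot \lnot (\lnot A \land \lnot C))
≡ \lnot A \land ((A \land C) \lor (\lnot A \land \lnot C))
≡ \lnot A \land (A \lor \lnot A) \land (A \lor \lnot C) \land (C \lor \lnot A) \land (C \lor \lnot C)
≡ \lnot A \land (A \lor \lnot C)

\lnot A \land (A \lor \lnot C)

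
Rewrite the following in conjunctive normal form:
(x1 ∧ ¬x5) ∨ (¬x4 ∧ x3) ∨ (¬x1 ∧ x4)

(x1 ∧ ¬x5) ∨ (¬x4 ∧ x3) ∨ (¬x1 ∧ x4)
⇔ (x1 ∨ ¬x4 ∨ ¬x1) ∧ (x1 ∨ ¬x4 ∨ x4) ∧ (x1 ∨ x3 ∨ ¬x1) ∧ (x1 ∨ x3 ∨ x4) ∧ (¬x5 ∨ ¬x4 ∨ ¬x1) ∧ (¬x5 ∨ ¬x4 ∨ x4) ∧ (¬x5 ∨ x3 ∨ ¬x1) ∧ (¬x5 ∨ x3 ∨ x4)   [distribute ∨ over ∧]
⇔ (x1 ∨ x3 ∨ x4) ∧ (¬x5 ∨ ¬x4 ∨ ¬x1) ∧ (¬x5 ∨ x3 ∨ ¬x1) ∧ (¬x5 ∨ x3 ∨ x4)   [simplify]

(x1 ∨ x3 ∨ x4) ∧ (¬x5 ∨ ¬x4 ∨ ¬x1) ∧ (¬x5 ∨ x3 ∨ ¬x1) ∧ (¬x5 ∨ x3 ∨ x4)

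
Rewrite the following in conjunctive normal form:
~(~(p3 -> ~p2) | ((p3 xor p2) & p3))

(~p3 | ~p2) & (~p3 | p2)

~(~(p3 -> ~p2) | ((p3 xor p2) & p3))
≡ ~(~(~p3 | ~p2) | ((p3 xor p2) & p3))   [eliminate ->]
≡ ~(~(~p3 | ~p2) | ((p3 | p2) & ~(p3 & p2) & p3))   [expand xor]
≡ ~~(~p3 | ~p2) & ~((p3 | p2) & ~(p3 & p2) & p3)   [De Morgan]
≡ (~p3 | ~p2) & ~((p3 | p2) & ~(p3 & p2) & p3)   [double negation]
≡ (~p3 | ~p2) & (~(p3 | p2) | ~~(p3 & p2) | ~p3)   [De Morgan]
≡ (~p3 | ~p2) & ((~p3 & ~p2) | ~~(p3 & p2) | ~p3)   [De Morgan]
≡ (~p3 | ~p2) & ((~p3 & ~p2) | (p3 & p2) | ~p3)   [double negation]
≡ (~p3 | ~p2) & (~p3 | p3 | ~p3) & (~p3 | p2 | ~p3) & (~p2 | p3 | ~p3) & (~p2 | p2 | ~p3)   [distribute | over &]
≡ (~p3 | ~p2) & (~p3 | p2)   [simplify]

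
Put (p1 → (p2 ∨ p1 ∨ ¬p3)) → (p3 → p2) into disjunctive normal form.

¬p3 ∨ p2

(p1 → (p2 ∨ p1 ∨ ¬p3)) → (p3 → p2)
≡ ¬(p1 → (p2 ∨ p1 ∨ ¬p3)) ∨ (p3 → p2)   — eliminate →
≡ ¬(¬p1 ∨ p2 ∨ p1 ∨ ¬p3) ∨ (p3 → p2)   — eliminate →
≡ ¬(¬p1 ∨ p2 ∨ p1 ∨ ¬p3) ∨ ¬p3 ∨ p2   — eliminate →
≡ (¬¬p1 ∧ ¬p2 ∧ ¬p1 ∧ ¬¬p3) ∨ ¬p3 ∨ p2   — De Morgan
≡ (p1 ∧ ¬p2 ∧ ¬p1 ∧ ¬¬p3) ∨ ¬p3 ∨ p2   — double negation
≡ (p1 ∧ ¬p2 ∧ ¬p1 ∧ p3) ∨ ¬p3 ∨ p2   — double negation
≡ ¬p3 ∨ p2   — simplify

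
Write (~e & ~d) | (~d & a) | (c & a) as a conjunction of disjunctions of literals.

(~e & ~d) | (~d & a) | (c & a)
≡ (~e | ~d | c) & (~e | ~d | a) & (~e | a | c) & (~e | a | a) & (~d | ~d | c) & (~d | ~d | a) & (~d | a | c) & (~d | a | a)   [distribute | over &]
≡ (~e | a) & (~d | c) & (~d | a)   [simplify]

(~e | a) & (~d | c) & (~d | a)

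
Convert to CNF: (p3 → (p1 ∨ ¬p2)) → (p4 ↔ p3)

(p3 → (p1 ∨ ¬p2)) → (p4 ↔ p3)
= ¬(p3 → (p1 ∨ ¬p2)) ∨ (p4 ↔ p3)   — eliminate →
= ¬(¬p3 ∨ p1 ∨ ¬p2) ∨ (p4 ↔ p3)   — eliminate →
= ¬(¬p3 ∨ p1 ∨ ¬p2) ∨ ((p4 → p3) ∧ (p3 → p4))   — eliminate ↔
= ¬(¬p3 ∨ p1 ∨ ¬p2) ∨ ((¬p4 ∨ p3) ∧ (p3 → p4))   — eliminate →
= ¬(¬p3 ∨ p1 ∨ ¬p2) ∨ ((¬p4 ∨ p3) ∧ (¬p3 ∨ p4))   — eliminate →
= (¬¬p3 ∧ ¬p1 ∧ ¬¬p2) ∨ ((¬p4 ∨ p3) ∧ (¬p3 ∨ p4))   — De Morgan
= (p3 ∧ ¬p1 ∧ ¬¬p2) ∨ ((¬p4 ∨ p3) ∧ (¬p3 ∨ p4))   — double negation
= (p3 ∧ ¬p1 ∧ p2) ∨ ((¬p4 ∨ p3) ∧ (¬p3 ∨ p4))   — double negation
= (p3 ∨ ¬p4 ∨ p3) ∧ (p3 ∨ ¬p3 ∨ p4) ∧ (¬p1 ∨ ¬p4 ∨ p3) ∧ (¬p1 ∨ ¬p3 ∨ p4) ∧ (p2 ∨ ¬p4 ∨ p3) ∧ (p2 ∨ ¬p3 ∨ p4)   — distribute ∨ over ∧
= (p3 ∨ ¬p4) ∧ (¬p1 ∨ ¬p3 ∨ p4) ∧ (p2 ∨ ¬p3 ∨ p4)   — simplify

(p3 ∨ ¬p4) ∧ (¬p1 ∨ ¬p3 ∨ p4) ∧ (p2 ∨ ¬p3 ∨ p4)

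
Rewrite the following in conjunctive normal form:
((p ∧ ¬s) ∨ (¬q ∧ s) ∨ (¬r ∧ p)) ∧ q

((p ∧ ¬s) ∨ (¬q ∧ s) ∨ (¬r ∧ p)) ∧ q
= (p ∨ ¬q ∨ ¬r) ∧ (p ∨ ¬q ∨ p) ∧ (p ∨ s ∨ ¬r) ∧ (p ∨ s ∨ p) ∧ (¬s ∨ ¬q ∨ ¬r) ∧ (¬s ∨ ¬q ∨ p) ∧ (¬s ∨ s ∨ ¬r) ∧ (¬s ∨ s ∨ p) ∧ q   [distribute ∨ over ∧]
= (p ∨ ¬q) ∧ (p ∨ s) ∧ (¬s ∨ ¬q ∨ ¬r) ∧ q   [simplify]

(p ∨ ¬q) ∧ (p ∨ s) ∧ (¬s ∨ ¬q ∨ ¬r) ∧ q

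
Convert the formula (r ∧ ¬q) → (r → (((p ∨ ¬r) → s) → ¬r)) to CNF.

(¬r ∨ q ∨ p) ∧ (¬r ∨ q ∨ ¬s)

(r ∧ ¬q) → (r → (((p ∨ ¬r) → s) → ¬r))
= ¬(r ∧ ¬q) ∨ (r → (((p ∨ ¬r) → s) → ¬r))   [eliminate →]
= ¬(r ∧ ¬q) ∨ ¬r ∨ (((p ∨ ¬r) → s) → ¬r)   [eliminate →]
= ¬(r ∧ ¬q) ∨ ¬r ∨ ¬((p ∨ ¬r) → s) ∨ ¬r   [eliminate →]
= ¬(r ∧ ¬q) ∨ ¬r ∨ ¬(¬(p ∨ ¬r) ∨ s) ∨ ¬r   [eliminate →]
= ¬r ∨ ¬¬q ∨ ¬r ∨ ¬(¬(p ∨ ¬r) ∨ s) ∨ ¬r   [De Morgan]
= ¬r ∨ q ∨ ¬r ∨ ¬(¬(p ∨ ¬r) ∨ s) ∨ ¬r   [double negation]
= ¬r ∨ q ∨ ¬r ∨ (¬¬(p ∨ ¬r) ∧ ¬s) ∨ ¬r   [De Morgan]
= ¬r ∨ q ∨ ¬r ∨ ((p ∨ ¬r) ∧ ¬s) ∨ ¬r   [double negation]
= (¬r ∨ q ∨ ¬r ∨ p ∨ ¬r ∨ ¬r) ∧ (¬r ∨ q ∨ ¬r ∨ ¬s ∨ ¬r)   [distribute ∨ over ∧]
= (¬r ∨ q ∨ p) ∧ (¬r ∨ q ∨ ¬s)   [simplify]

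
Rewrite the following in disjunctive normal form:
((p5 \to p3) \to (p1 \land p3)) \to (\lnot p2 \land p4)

((p5 \to p3) \to (p1 \land p3)) \to (\lnot p2 \land p4)
⇔ \lnot ((p5 \to p3) \to (p1 \land p3)) \lor (\lnot p2 \land p4)   [eliminate \to]
⇔ \lnot (\lnot (p5 \to p3) \lor (p1 \land p3)) \lor (\lnot p2 \land p4)   [eliminate \to]
⇔ \lnot (\lnot (\lnot p5 \lor p3) \lor (p1 \land p3)) \lor (\lnot p2 \land p4)   [eliminate \to]
⇔ (\lnot \lnot (\lnot p5 \lor p3) \land \lnot (p1 \land p3)) \lor (\lnot p2 \land p4)   [De Morgan]
⇔ ((\lnot p5 \lor p3) \land \lnot (p1 \land p3)) \lor (\lnot p2 \land p4)   [double negation]
⇔ ((\lnot p5 \lor p3) \land (\lnot p1 \lor \lnot p3)) \lor (\lnot p2 \land p4)   [De Morgan]
⇔ (\lnot p5 \land \lnot p1) \lor (\lnot p5 \land \lnot p3) \lor (p3 \land \lnot p1) \lor (p3 \land \lnot p3) \lor (\lnot p2 \land p4)   [distribute \land over \lor]
⇔ (\lnot p5 \land \lnot p1) \lor (\lnot p5 \land \lnot p3) \lor (p3 \land \lnot p1) \lor (\lnot p2 \land p4)   [simplify]

(\lnot p5 \land \lnot p1) \lor (\lnot p5 \land \lnot p3) \lor (p3 \land \lnot p1) \lor (\lnot p2 \land p4)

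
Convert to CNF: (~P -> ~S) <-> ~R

(~P | ~R) & (S | ~R) & (R | P | ~S)

(~P -> ~S) <-> ~R
= ((~P -> ~S) -> ~R) & (~R -> (~P -> ~S))   [eliminate <->]
= (~(~P -> ~S) | ~R) & (~R -> (~P -> ~S))   [eliminate ->]
= (~(~~P | ~S) | ~R) & (~R -> (~P -> ~S))   [eliminate ->]
= (~(~~P | ~S) | ~R) & (~~R | (~P -> ~S))   [eliminate ->]
= (~(~~P | ~S) | ~R) & (~~R | ~~P | ~S)   [eliminate ->]
= ((~~~P & ~~S) | ~R) & (~~R | ~~P | ~S)   [De Morgan]
= ((~P & ~~S) | ~R) & (~~R | ~~P | ~S)   [double negation]
= ((~P & S) | ~R) & (~~R | ~~P | ~S)   [double negation]
= ((~P & S) | ~R) & (R | ~~P | ~S)   [double negation]
= ((~P & S) | ~R) & (R | P | ~S)   [double negation]
= (~P | ~R) & (S | ~R) & (R | P | ~S)   [distribute | over &]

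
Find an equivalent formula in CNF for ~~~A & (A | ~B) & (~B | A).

~A & (A | ~B)

~~~A & (A | ~B) & (~B | A)
≡ ~A & (A | ~B) & (~B | A)   — double negation
≡ ~A & (A | ~B)   — simplify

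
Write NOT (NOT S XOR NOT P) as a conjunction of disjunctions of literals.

(S OR NOT P) AND (P OR NOT S)

NOT (NOT S XOR NOT P)
⇔ NOT ((NOT S OR NOT P) AND NOT (NOT S AND NOT P))   [expand XOR]
⇔ NOT (NOT S OR NOT P) OR NOT NOT (NOT S AND NOT P)   [De Morgan]
⇔ (NOT NOT S AND NOT NOT P) OR NOT NOT (NOT S AND NOT P)   [De Morgan]
⇔ (S AND NOT NOT P) OR NOT NOT (NOT S AND NOT P)   [double negation]
⇔ (S AND P) OR NOT NOT (NOT S AND NOT P)   [double negation]
⇔ (S AND P) OR (NOT S AND NOT P)   [double negation]
⇔ (S OR NOT S) AND (S OR NOT P) AND (P OR NOT S) AND (P OR NOT P)   [distribute OR over AND]
⇔ (S OR NOT P) AND (P OR NOT S)   [simplify]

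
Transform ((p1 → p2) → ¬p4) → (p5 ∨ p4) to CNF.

((p1 → p2) → ¬p4) → (p5 ∨ p4)
⇔ ¬((p1 → p2) → ¬p4) ∨ p5 ∨ p4   (eliminate →)
⇔ ¬(¬(p1 → p2) ∨ ¬p4) ∨ p5 ∨ p4   (eliminate →)
⇔ ¬(¬(¬p1 ∨ p2) ∨ ¬p4) ∨ p5 ∨ p4   (eliminate →)
⇔ (¬¬(¬p1 ∨ p2) ∧ ¬¬p4) ∨ p5 ∨ p4   (De Morgan)
⇔ ((¬p1 ∨ p2) ∧ ¬¬p4) ∨ p5 ∨ p4   (double negation)
⇔ ((¬p1 ∨ p2) ∧ p4) ∨ p5 ∨ p4   (double negation)
⇔ (¬p1 ∨ p2 ∨ p5 ∨ p4) ∧ (p4 ∨ p5 ∨ p4)   (distribute ∨ over ∧)
⇔ p4 ∨ p5   (simplify)

p4 ∨ p5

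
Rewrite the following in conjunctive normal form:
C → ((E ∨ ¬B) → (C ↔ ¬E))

¬C ∨ ¬E

C → ((E ∨ ¬B) → (C ↔ ¬E))
≡ ¬C ∨ ((E ∨ ¬B) → (C ↔ ¬E))   (eliminate →)
≡ ¬C ∨ ¬(E ∨ ¬B) ∨ (C ↔ ¬E)   (eliminate →)
≡ ¬C ∨ ¬(E ∨ ¬B) ∨ ((C → ¬E) ∧ (¬E → C))   (eliminate ↔)
≡ ¬C ∨ ¬(E ∨ ¬B) ∨ ((¬C ∨ ¬E) ∧ (¬E → C))   (eliminate →)
≡ ¬C ∨ ¬(E ∨ ¬B) ∨ ((¬C ∨ ¬E) ∧ (¬¬E ∨ C))   (eliminate →)
≡ ¬C ∨ (¬E ∧ ¬¬B) ∨ ((¬C ∨ ¬E) ∧ (¬¬E ∨ C))   (De Morgan)
≡ ¬C ∨ (¬E ∧ B) ∨ ((¬C ∨ ¬E) ∧ (¬¬E ∨ C))   (double negation)
≡ ¬C ∨ (¬E ∧ B) ∨ ((¬C ∨ ¬E) ∧ (E ∨ C))   (double negation)
≡ (¬C ∨ ¬E ∨ ¬C ∨ ¬E) ∧ (¬C ∨ ¬E ∨ E ∨ C) ∧ (¬C ∨ B ∨ ¬C ∨ ¬E) ∧ (¬C ∨ B ∨ E ∨ C)   (distribute ∨ over ∧)
≡ ¬C ∨ ¬E   (simplify)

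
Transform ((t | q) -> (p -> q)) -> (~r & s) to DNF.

(t & p & ~q) | (~r & s)

((t | q) -> (p -> q)) -> (~r & s)
= ~((t | q) -> (p -> q)) | (~r & s)   — eliminate ->
= ~(~(t | q) | (p -> q)) | (~r & s)   — eliminate ->
= ~(~(t | q) | ~p | q) | (~r & s)   — eliminate ->
= (~~(t | q) & ~~p & ~q) | (~r & s)   — De Morgan
= ((t | q) & ~~p & ~q) | (~r & s)   — double negation
= ((t | q) & p & ~q) | (~r & s)   — double negation
= (t & p & ~q) | (q & p & ~q) | (~r & s)   — distribute & over |
= (t & p & ~q) | (~r & s)   — simplify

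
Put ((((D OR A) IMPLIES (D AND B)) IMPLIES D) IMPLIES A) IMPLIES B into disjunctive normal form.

(D AND NOT A) OR B

((((D OR A) IMPLIES (D AND B)) IMPLIES D) IMPLIES A) IMPLIES B
= NOT ((((D OR A) IMPLIES (D AND B)) IMPLIES D) IMPLIES A) OR B   — eliminate IMPLIES
= NOT (NOT (((D OR A) IMPLIES (D AND B)) IMPLIES D) OR A) OR B   — eliminate IMPLIES
= NOT (NOT (NOT ((D OR A) IMPLIES (D AND B)) OR D) OR A) OR B   — eliminate IMPLIES
= NOT (NOT (NOT (NOT (D OR A) OR (D AND B)) OR D) OR A) OR B   — eliminate IMPLIES
= (NOT NOT (NOT (NOT (D OR A) OR (D AND B)) OR D) AND NOT A) OR B   — De Morgan
= ((NOT (NOT (D OR A) OR (D AND B)) OR D) AND NOT A) OR B   — double negation
= (((NOT NOT (D OR A) AND NOT (D AND B)) OR D) AND NOT A) OR B   — De Morgan
= ((((D OR A) AND NOT (D AND B)) OR D) AND NOT A) OR B   — double negation
= ((((D OR A) AND (NOT D OR NOT B)) OR D) AND NOT A) OR B   — De Morgan
= (D AND NOT D AND NOT A) OR (D AND NOT B AND NOT A) OR (A AND NOT D AND NOT A) OR (A AND NOT B AND NOT A) OR (D AND NOT A) OR B   — distribute AND over OR
= (D AND NOT A) OR B   — simplify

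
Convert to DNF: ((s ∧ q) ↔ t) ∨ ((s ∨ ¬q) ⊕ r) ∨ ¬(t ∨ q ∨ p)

(¬s ∧ ¬t) ∨ (¬q ∧ ¬t) ∨ (t ∧ s ∧ q) ∨ (s ∧ ¬r) ∨ (¬q ∧ ¬r) ∨ (¬s ∧ q ∧ r)

((s ∧ q) ↔ t) ∨ ((s ∨ ¬q) ⊕ r) ∨ ¬(t ∨ q ∨ p)
= (((s ∧ q) → t) ∧ (t → (s ∧ q))) ∨ ((s ∨ ¬q) ⊕ r) ∨ ¬(t ∨ q ∨ p)   — eliminate ↔
= ((¬(s ∧ q) ∨ t) ∧ (t → (s ∧ q))) ∨ ((s ∨ ¬q) ⊕ r) ∨ ¬(t ∨ q ∨ p)   — eliminate →
= ((¬(s ∧ q) ∨ t) ∧ (¬t ∨ (s ∧ q))) ∨ ((s ∨ ¬q) ⊕ r) ∨ ¬(t ∨ q ∨ p)   — eliminate →
= ((¬(s ∧ q) ∨ t) ∧ (¬t ∨ (s ∧ q))) ∨ ((s ∨ ¬q) ∧ ¬r) ∨ (¬(s ∨ ¬q) ∧ r) ∨ ¬(t ∨ q ∨ p)   — expand ⊕
= ((¬s ∨ ¬q ∨ t) ∧ (¬t ∨ (s ∧ q))) ∨ ((s ∨ ¬q) ∧ ¬r) ∨ (¬(s ∨ ¬q) ∧ r) ∨ ¬(t ∨ q ∨ p)   — De Morgan
= ((¬s ∨ ¬q ∨ t) ∧ (¬t ∨ (s ∧ q))) ∨ ((s ∨ ¬q) ∧ ¬r) ∨ (¬s ∧ ¬¬q ∧ r) ∨ ¬(t ∨ q ∨ p)   — De Morgan
= ((¬s ∨ ¬q ∨ t) ∧ (¬t ∨ (s ∧ q))) ∨ ((s ∨ ¬q) ∧ ¬r) ∨ (¬s ∧ q ∧ r) ∨ ¬(t ∨ q ∨ p)   — double negation
= ((¬s ∨ ¬q ∨ t) ∧ (¬t ∨ (s ∧ q))) ∨ ((s ∨ ¬q) ∧ ¬r) ∨ (¬s ∧ q ∧ r) ∨ (¬t ∧ ¬q ∧ ¬p)   — De Morgan
= (¬s ∧ ¬t) ∨ (¬s ∧ s ∧ q) ∨ (¬q ∧ ¬t) ∨ (¬q ∧ s ∧ q) ∨ (t ∧ ¬t) ∨ (t ∧ s ∧ q) ∨ (s ∧ ¬r) ∨ (¬q ∧ ¬r) ∨ (¬s ∧ q ∧ r) ∨ (¬t ∧ ¬q ∧ ¬p)   — distribute ∧ over ∨
= (¬s ∧ ¬t) ∨ (¬q ∧ ¬t) ∨ (t ∧ s ∧ q) ∨ (s ∧ ¬r) ∨ (¬q ∧ ¬r) ∨ (¬s ∧ q ∧ r)   — simplify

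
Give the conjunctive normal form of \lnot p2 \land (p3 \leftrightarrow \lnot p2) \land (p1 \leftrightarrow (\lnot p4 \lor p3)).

\lnot p2 \land (p3 \leftrightarrow \lnot p2) \land (p1 \leftrightarrow (\lnot p4 \lor p3))
≡ \lnot p2 \land (p3 \to \lnot p2) \land (\lnot p2 \to p3) \land (p1 \leftrightarrow (\lnot p4 \lor p3))
≡ \lnot p2 \land (\lnot p3 \lor \lnot p2) \land (\lnot p2 \to p3) \land (p1 \leftrightarrow (\lnot p4 \lor p3))
≡ \lnot p2 \land (\lnot p3 \lor \lnot p2) \land (\lnot \lnot p2 \lor p3) \land (p1 \leftrightarrow (\lnot p4 \lor p3))
≡ \lnot p2 \land (\lnot p3 \lor \lnot p2) \land (\lnot \lnot p2 \lor p3) \land (p1 \to (\lnot p4 \lor p3)) \land ((\lnot p4 \lor p3) \to p1)
≡ \lnot p2 \land (\lnot p3 \lor \lnot p2) \land (\lnot \lnot p2 \lor p3) \land (\lnot p1 \lor \lnot p4 \lor p3) \land ((\lnot p4 \lor p3) \to p1)
≡ \lnot p2 \land (\lnot p3 \lor \lnot p2) \land (\lnot \lnot p2 \lor p3) \land (\lnot p1 \lor \lnot p4 \lor p3) \land (\lnot (\lnot p4 \lor p3) \lor p1)
≡ \lnot p2 \land (\lnot p3 \lor \lnot p2) \land (p2 \lor p3) \land (\lnot p1 \lor \lnot p4 \lor p3) \land (\lnot (\lnot p4 \lor p3) \lor p1)
≡ \lnot p2 \land (\lnot p3 \lor \lnot p2) \land (p2 \lor p3) \land (\lnot p1 \lor \lnot p4 \lor p3) \land ((\lnot \lnot p4 \land \lnot p3) \lor p1)
≡ \lnot p2 \land (\lnot p3 \lor \lnot p2) \land (p2 \lor p3) \land (\lnot p1 \lor \lnot p4 \lor p3) \land ((p4 \land \lnot p3) \lor p1)
≡ \lnot p2 \land (\lnot p3 \lor \lnot p2) \land (p2 \lor p3) \land (\lnot p1 \lor \lnot p4 \lor p3) \land (p4 \lor p1) \land (\lnot p3 \lor p1)
≡ \lnot p2 \land (p2 \lor p3) \land (\lnot p1 \lor \lnot p4 \lor p3) \land (p4 \lor p1) \land (\lnot p3 \lor p1)

\lnot p2 \land (p2 \lor p3) \land (\lnot p1 \lor \lnot p4 \lor p3) \land (p4 \lor p1) \land (\lnot p3 \lor p1)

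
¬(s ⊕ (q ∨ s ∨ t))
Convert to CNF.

(¬q ∨ s) ∧ (¬t ∨ s)

¬(s ⊕ (q ∨ s ∨ t))
= ¬((s ∨ q ∨ s ∨ t) ∧ ¬(s ∧ (q ∨ s ∨ t)))   [expand ⊕]
= ¬(s ∨ q ∨ s ∨ t) ∨ ¬¬(s ∧ (q ∨ s ∨ t))   [De Morgan]
= (¬s ∧ ¬q ∧ ¬s ∧ ¬t) ∨ ¬¬(s ∧ (q ∨ s ∨ t))   [De Morgan]
= (¬s ∧ ¬q ∧ ¬s ∧ ¬t) ∨ (s ∧ (q ∨ s ∨ t))   [double negation]
= (¬s ∨ s) ∧ (¬s ∨ q ∨ s ∨ t) ∧ (¬q ∨ s) ∧ (¬q ∨ q ∨ s ∨ t) ∧ (¬s ∨ s) ∧ (¬s ∨ q ∨ s ∨ t) ∧ (¬t ∨ s) ∧ (¬t ∨ q ∨ s ∨ t)   [distribute ∨ over ∧]
= (¬q ∨ s) ∧ (¬t ∨ s)   [simplify]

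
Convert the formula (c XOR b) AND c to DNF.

c AND NOT b

(c XOR b) AND c
⇔ ((c AND NOT b) OR (NOT c AND b)) AND c   [expand XOR]
⇔ (c AND NOT b AND c) OR (NOT c AND b AND c)   [distribute AND over OR]
⇔ c AND NOT b   [simplify]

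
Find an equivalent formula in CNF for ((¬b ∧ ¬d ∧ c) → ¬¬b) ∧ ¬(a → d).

((¬b ∧ ¬d ∧ c) → ¬¬b) ∧ ¬(a → d)
≡ (¬(¬b ∧ ¬d ∧ c) ∨ ¬¬b) ∧ ¬(a → d)   (eliminate →)
≡ (¬(¬b ∧ ¬d ∧ c) ∨ ¬¬b) ∧ ¬(¬a ∨ d)   (eliminate →)
≡ (¬¬b ∨ ¬¬d ∨ ¬c ∨ ¬¬b) ∧ ¬(¬a ∨ d)   (De Morgan)
≡ (b ∨ ¬¬d ∨ ¬c ∨ ¬¬b) ∧ ¬(¬a ∨ d)   (double negation)
≡ (b ∨ d ∨ ¬c ∨ ¬¬b) ∧ ¬(¬a ∨ d)   (double negation)
≡ (b ∨ d ∨ ¬c ∨ b) ∧ ¬(¬a ∨ d)   (double negation)
≡ (b ∨ d ∨ ¬c ∨ b) ∧ ¬¬a ∧ ¬d   (De Morgan)
≡ (b ∨ d ∨ ¬c ∨ b) ∧ a ∧ ¬d   (double negation)
≡ (b ∨ d ∨ ¬c) ∧ a ∧ ¬d   (simplify)

(b ∨ d ∨ ¬c) ∧ a ∧ ¬d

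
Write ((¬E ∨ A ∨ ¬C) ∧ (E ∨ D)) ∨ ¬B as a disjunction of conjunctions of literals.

(¬E ∧ D) ∨ (A ∧ E) ∨ (A ∧ D) ∨ (¬C ∧ E) ∨ (¬C ∧ D) ∨ ¬B

((¬E ∨ A ∨ ¬C) ∧ (E ∨ D)) ∨ ¬B
= (¬E ∧ E) ∨ (¬E ∧ D) ∨ (A ∧ E) ∨ (A ∧ D) ∨ (¬C ∧ E) ∨ (¬C ∧ D) ∨ ¬B   [distribute ∧ over ∨]
= (¬E ∧ D) ∨ (A ∧ E) ∨ (A ∧ D) ∨ (¬C ∧ E) ∨ (¬C ∧ D) ∨ ¬B   [simplify]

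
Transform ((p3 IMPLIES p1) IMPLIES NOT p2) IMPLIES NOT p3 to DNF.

((p3 IMPLIES p1) IMPLIES NOT p2) IMPLIES NOT p3
≡ NOT ((p3 IMPLIES p1) IMPLIES NOT p2) OR NOT p3   [eliminate IMPLIES]
≡ NOT (NOT (p3 IMPLIES p1) OR NOT p2) OR NOT p3   [eliminate IMPLIES]
≡ NOT (NOT (NOT p3 OR p1) OR NOT p2) OR NOT p3   [eliminate IMPLIES]
≡ (NOT NOT (NOT p3 OR p1) AND NOT NOT p2) OR NOT p3   [De Morgan]
≡ ((NOT p3 OR p1) AND NOT NOT p2) OR NOT p3   [double negation]
≡ ((NOT p3 OR p1) AND p2) OR NOT p3   [double negation]
≡ (NOT p3 AND p2) OR (p1 AND p2) OR NOT p3   [distribute AND over OR]
≡ (p1 AND p2) OR NOT p3   [simplify]

(p1 AND p2) OR NOT p3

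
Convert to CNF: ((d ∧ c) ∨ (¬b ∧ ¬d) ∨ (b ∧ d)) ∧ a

((d ∧ c) ∨ (¬b ∧ ¬d) ∨ (b ∧ d)) ∧ a
≡ (d ∨ ¬b ∨ b) ∧ (d ∨ ¬b ∨ d) ∧ (d ∨ ¬d ∨ b) ∧ (d ∨ ¬d ∨ d) ∧ (c ∨ ¬b ∨ b) ∧ (c ∨ ¬b ∨ d) ∧ (c ∨ ¬d ∨ b) ∧ (c ∨ ¬d ∨ d) ∧ a   [distribute ∨ over ∧]
≡ (d ∨ ¬b) ∧ (c ∨ ¬d ∨ b) ∧ a   [simplify]

(d ∨ ¬b) ∧ (c ∨ ¬d ∨ b) ∧ a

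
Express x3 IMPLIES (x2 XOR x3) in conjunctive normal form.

x3 IMPLIES (x2 XOR x3)
≡ NOT x3 OR (x2 XOR x3)
≡ NOT x3 OR ((x2 OR x3) AND NOT (x2 AND x3))
≡ NOT x3 OR ((x2 OR x3) AND (NOT x2 OR NOT x3))
≡ (NOT x3 OR x2 OR x3) AND (NOT x3 OR NOT x2 OR NOT x3)
≡ NOT x3 OR NOT x2

NOT x3 OR NOT x2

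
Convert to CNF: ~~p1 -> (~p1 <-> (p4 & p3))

~~p1 -> (~p1 <-> (p4 & p3))
⇔ ~~~p1 | (~p1 <-> (p4 & p3))   [eliminate ->]
⇔ ~~~p1 | ((~p1 -> (p4 & p3)) & ((p4 & p3) -> ~p1))   [eliminate <->]
⇔ ~~~p1 | ((~~p1 | (p4 & p3)) & ((p4 & p3) -> ~p1))   [eliminate ->]
⇔ ~~~p1 | ((~~p1 | (p4 & p3)) & (~(p4 & p3) | ~p1))   [eliminate ->]
⇔ ~p1 | ((~~p1 | (p4 & p3)) & (~(p4 & p3) | ~p1))   [double negation]
⇔ ~p1 | ((p1 | (p4 & p3)) & (~(p4 & p3) | ~p1))   [double negation]
⇔ ~p1 | ((p1 | (p4 & p3)) & (~p4 | ~p3 | ~p1))   [De Morgan]
⇔ (~p1 | p1 | p4) & (~p1 | p1 | p3) & (~p1 | ~p4 | ~p3 | ~p1)   [distribute | over &]
⇔ ~p1 | ~p4 | ~p3   [simplify]

~p1 | ~p4 | ~p3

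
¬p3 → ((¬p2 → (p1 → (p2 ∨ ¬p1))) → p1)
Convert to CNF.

¬p3 → ((¬p2 → (p1 → (p2 ∨ ¬p1))) → p1)
≡ ¬¬p3 ∨ ((¬p2 → (p1 → (p2 ∨ ¬p1))) → p1)   [eliminate →]
≡ ¬¬p3 ∨ ¬(¬p2 → (p1 → (p2 ∨ ¬p1))) ∨ p1   [eliminate →]
≡ ¬¬p3 ∨ ¬(¬¬p2 ∨ (p1 → (p2 ∨ ¬p1))) ∨ p1   [eliminate →]
≡ ¬¬p3 ∨ ¬(¬¬p2 ∨ ¬p1 ∨ p2 ∨ ¬p1) ∨ p1   [eliminate →]
≡ p3 ∨ ¬(¬¬p2 ∨ ¬p1 ∨ p2 ∨ ¬p1) ∨ p1   [double negation]
≡ p3 ∨ (¬¬¬p2 ∧ ¬¬p1 ∧ ¬p2 ∧ ¬¬p1) ∨ p1   [De Morgan]
≡ p3 ∨ (¬p2 ∧ ¬¬p1 ∧ ¬p2 ∧ ¬¬p1) ∨ p1   [double negation]
≡ p3 ∨ (¬p2 ∧ p1 ∧ ¬p2 ∧ ¬¬p1) ∨ p1   [double negation]
≡ p3 ∨ (¬p2 ∧ p1 ∧ ¬p2 ∧ p1) ∨ p1   [double negation]
≡ (p3 ∨ ¬p2 ∨ p1) ∧ (p3 ∨ p1 ∨ p1) ∧ (p3 ∨ ¬p2 ∨ p1) ∧ (p3 ∨ p1 ∨ p1)   [distribute ∨ over ∧]
≡ p3 ∨ p1   [simplify]

p3 ∨ p1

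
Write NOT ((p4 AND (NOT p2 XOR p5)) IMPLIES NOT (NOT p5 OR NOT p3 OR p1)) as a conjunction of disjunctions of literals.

NOT ((p4 AND (NOT p2 XOR p5)) IMPLIES NOT (NOT p5 OR NOT p3 OR p1))
= NOT (NOT (p4 AND (NOT p2 XOR p5)) OR NOT (NOT p5 OR NOT p3 OR p1))   [eliminate IMPLIES]
= NOT (NOT (p4 AND (NOT p2 OR p5) AND NOT (NOT p2 AND p5)) OR NOT (NOT p5 OR NOT p3 OR p1))   [expand XOR]
= NOT NOT (p4 AND (NOT p2 OR p5) AND NOT (NOT p2 AND p5)) AND NOT NOT (NOT p5 OR NOT p3 OR p1)   [De Morgan]
= p4 AND (NOT p2 OR p5) AND NOT (NOT p2 AND p5) AND NOT NOT (NOT p5 OR NOT p3 OR p1)   [double negation]
= p4 AND (NOT p2 OR p5) AND (NOT NOT p2 OR NOT p5) AND NOT NOT (NOT p5 OR NOT p3 OR p1)   [De Morgan]
= p4 AND (NOT p2 OR p5) AND (p2 OR NOT p5) AND NOT NOT (NOT p5 OR NOT p3 OR p1)   [double negation]
= p4 AND (NOT p2 OR p5) AND (p2 OR NOT p5) AND (NOT p5 OR NOT p3 OR p1)   [double negation]

p4 AND (NOT p2 OR p5) AND (p2 OR NOT p5) AND (NOT p5 OR NOT p3 OR p1)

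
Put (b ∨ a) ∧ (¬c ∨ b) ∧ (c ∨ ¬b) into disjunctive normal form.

(b ∧ c) ∨ (a ∧ ¬c ∧ ¬b)

(b ∨ a) ∧ (¬c ∨ b) ∧ (c ∨ ¬b)
≡ (b ∧ ¬c ∧ c) ∨ (b ∧ ¬c ∧ ¬b) ∨ (b ∧ b ∧ c) ∨ (b ∧ b ∧ ¬b) ∨ (a ∧ ¬c ∧ c) ∨ (a ∧ ¬c ∧ ¬b) ∨ (a ∧ b ∧ c) ∨ (a ∧ b ∧ ¬b)   [distribute ∧ over ∨]
≡ (b ∧ c) ∨ (a ∧ ¬c ∧ ¬b)   [simplify]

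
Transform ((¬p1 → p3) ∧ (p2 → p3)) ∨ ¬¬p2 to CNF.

p1 ∨ p3 ∨ p2

((¬p1 → p3) ∧ (p2 → p3)) ∨ ¬¬p2
≡ ((¬¬p1 ∨ p3) ∧ (p2 → p3)) ∨ ¬¬p2   [eliminate →]
≡ ((¬¬p1 ∨ p3) ∧ (¬p2 ∨ p3)) ∨ ¬¬p2   [eliminate →]
≡ ((p1 ∨ p3) ∧ (¬p2 ∨ p3)) ∨ ¬¬p2   [double negation]
≡ ((p1 ∨ p3) ∧ (¬p2 ∨ p3)) ∨ p2   [double negation]
≡ (p1 ∨ p3 ∨ p2) ∧ (¬p2 ∨ p3 ∨ p2)   [distribute ∨ over ∧]
≡ p1 ∨ p3 ∨ p2   [simplify]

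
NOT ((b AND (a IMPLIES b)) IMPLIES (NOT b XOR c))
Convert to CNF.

b AND (NOT c OR NOT b)

NOT ((b AND (a IMPLIES b)) IMPLIES (NOT b XOR c))
⇔ NOT (NOT (b AND (a IMPLIES b)) OR (NOT b XOR c))   — eliminate IMPLIES
⇔ NOT (NOT (b AND (NOT a OR b)) OR (NOT b XOR c))   — eliminate IMPLIES
⇔ NOT (NOT (b AND (NOT a OR b)) OR ((NOT b OR c) AND NOT (NOT b AND c)))   — expand XOR
⇔ NOT NOT (b AND (NOT a OR b)) AND NOT ((NOT b OR c) AND NOT (NOT b AND c))   — De Morgan
⇔ b AND (NOT a OR b) AND NOT ((NOT b OR c) AND NOT (NOT b AND c))   — double negation
⇔ b AND (NOT a OR b) AND (NOT (NOT b OR c) OR NOT NOT (NOT b AND c))   — De Morgan
⇔ b AND (NOT a OR b) AND ((NOT NOT b AND NOT c) OR NOT NOT (NOT b AND c))   — De Morgan
⇔ b AND (NOT a OR b) AND ((b AND NOT c) OR NOT NOT (NOT b AND c))   — double negation
⇔ b AND (NOT a OR b) AND ((b AND NOT c) OR (NOT b AND c))   — double negation
⇔ b AND (NOT a OR b) AND (b OR NOT b) AND (b OR c) AND (NOT c OR NOT b) AND (NOT c OR c)   — distribute OR over AND
⇔ b AND (NOT c OR NOT b)   — simplify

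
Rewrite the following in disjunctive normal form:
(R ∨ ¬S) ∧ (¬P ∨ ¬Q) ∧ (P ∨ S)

(R ∨ ¬S) ∧ (¬P ∨ ¬Q) ∧ (P ∨ S)
⇔ R ∧ ¬P ∧ P ∨ R ∧ ¬P ∧ S ∨ R ∧ ¬Q ∧ P ∨ R ∧ ¬Q ∧ S ∨ ¬S ∧ ¬P ∧ P ∨ ¬S ∧ ¬P ∧ S ∨ ¬S ∧ ¬Q ∧ P ∨ ¬S ∧ ¬Q ∧ S   [distribute ∧ over ∨]
⇔ R ∧ ¬P ∧ S ∨ R ∧ ¬Q ∧ P ∨ R ∧ ¬Q ∧ S ∨ ¬S ∧ ¬Q ∧ P   [simplify]

R ∧ ¬P ∧ S ∨ R ∧ ¬Q ∧ P ∨ R ∧ ¬Q ∧ S ∨ ¬S ∧ ¬Q ∧ P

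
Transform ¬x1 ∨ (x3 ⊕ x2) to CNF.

(¬x1 ∨ x3 ∨ x2) ∧ (¬x1 ∨ ¬x3 ∨ ¬x2)

¬x1 ∨ (x3 ⊕ x2)
≡ ¬x1 ∨ ((x3 ∨ x2) ∧ ¬(x3 ∧ x2))   (expand ⊕)
≡ ¬x1 ∨ ((x3 ∨ x2) ∧ (¬x3 ∨ ¬x2))   (De Morgan)
≡ (¬x1 ∨ x3 ∨ x2) ∧ (¬x1 ∨ ¬x3 ∨ ¬x2)   (distribute ∨ over ∧)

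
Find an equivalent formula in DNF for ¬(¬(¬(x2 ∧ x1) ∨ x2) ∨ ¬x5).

¬(¬(¬(x2 ∧ x1) ∨ x2) ∨ ¬x5)
≡ ¬¬(¬(x2 ∧ x1) ∨ x2) ∧ ¬¬x5   [De Morgan]
≡ (¬(x2 ∧ x1) ∨ x2) ∧ ¬¬x5   [double negation]
≡ (¬x2 ∨ ¬x1 ∨ x2) ∧ ¬¬x5   [De Morgan]
≡ (¬x2 ∨ ¬x1 ∨ x2) ∧ x5   [double negation]
≡ (¬x2 ∧ x5) ∨ (¬x1 ∧ x5) ∨ (x2 ∧ x5)   [distribute ∧ over ∨]

(¬x2 ∧ x5) ∨ (¬x1 ∧ x5) ∨ (x2 ∧ x5)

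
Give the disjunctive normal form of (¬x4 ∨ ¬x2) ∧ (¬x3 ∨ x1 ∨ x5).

(¬x4 ∨ ¬x2) ∧ (¬x3 ∨ x1 ∨ x5)
≡ (¬x4 ∧ ¬x3) ∨ (¬x4 ∧ x1) ∨ (¬x4 ∧ x5) ∨ (¬x2 ∧ ¬x3) ∨ (¬x2 ∧ x1) ∨ (¬x2 ∧ x5)

(¬x4 ∧ ¬x3) ∨ (¬x4 ∧ x1) ∨ (¬x4 ∧ x5) ∨ (¬x2 ∧ ¬x3) ∨ (¬x2 ∧ x1) ∨ (¬x2 ∧ x5)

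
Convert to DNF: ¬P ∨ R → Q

P ∧ ¬R ∨ Q

¬P ∨ R → Q
≡ ¬(¬P ∨ R) ∨ Q   [eliminate →]
≡ ¬¬P ∧ ¬R ∨ Q   [De Morgan]
≡ P ∧ ¬R ∨ Q   [double negation]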